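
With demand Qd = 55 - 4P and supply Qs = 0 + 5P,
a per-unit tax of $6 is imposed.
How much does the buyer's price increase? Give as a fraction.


With a per-unit tax, the buyer's price increase depends on relative slopes.
Supply slope: d = 5, Demand slope: b = 4
Buyer's price increase = d * tax / (b + d)
= 5 * 6 / (4 + 5)
= 30 / 9 = 10/3

10/3


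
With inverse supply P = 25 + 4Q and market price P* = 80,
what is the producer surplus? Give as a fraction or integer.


Minimum supply price (at Q=0): P_min = 25
Quantity supplied at P* = 80:
Q* = (80 - 25)/4 = 55/4
PS = (1/2) * Q* * (P* - P_min)
PS = (1/2) * 55/4 * (80 - 25)
PS = (1/2) * 55/4 * 55 = 3025/8

3025/8


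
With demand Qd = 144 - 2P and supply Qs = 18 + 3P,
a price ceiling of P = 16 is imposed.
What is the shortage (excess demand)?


At P = 16:
Qd = 144 - 2*16 = 112
Qs = 18 + 3*16 = 66
Shortage = Qd - Qs = 112 - 66 = 46

46


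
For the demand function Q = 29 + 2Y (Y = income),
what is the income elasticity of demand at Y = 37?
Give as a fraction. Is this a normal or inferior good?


dQ/dY = 2
At Y = 37: Q = 29 + 2*37 = 103
Ey = (dQ/dY)(Y/Q) = 2 * 37 / 103 = 74/103
Since Ey > 0, this is a normal good.

74/103 (normal good)


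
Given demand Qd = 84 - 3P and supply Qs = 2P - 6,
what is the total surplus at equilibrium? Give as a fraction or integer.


Find equilibrium: 84 - 3P = 2P - 6
84 + 6 = 5P
P* = 90/5 = 18
Q* = 2*18 - 6 = 30
Inverse demand: P = 28 - Q/3, so P_max = 28
Inverse supply: P = 3 + Q/2, so P_min = 3
CS = (1/2) * 30 * (28 - 18) = 150
PS = (1/2) * 30 * (18 - 3) = 225
TS = CS + PS = 150 + 225 = 375

375


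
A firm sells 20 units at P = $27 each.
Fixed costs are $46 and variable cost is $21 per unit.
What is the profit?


Total Revenue = P * Q = 27 * 20 = $540
Total Cost = FC + VC*Q = 46 + 21*20 = $466
Profit = TR - TC = 540 - 466 = $74

$74


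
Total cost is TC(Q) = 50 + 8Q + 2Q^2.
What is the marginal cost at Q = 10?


MC = dTC/dQ = 8 + 2*2*Q
At Q = 10:
MC = 8 + 4*10
MC = 8 + 40 = 48

48


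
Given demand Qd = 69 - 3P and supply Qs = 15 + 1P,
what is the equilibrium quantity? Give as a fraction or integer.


First find equilibrium price:
69 - 3P = 15 + 1P
P* = 54/4 = 27/2
Then substitute into demand:
Q* = 69 - 3 * 27/2 = 57/2

57/2


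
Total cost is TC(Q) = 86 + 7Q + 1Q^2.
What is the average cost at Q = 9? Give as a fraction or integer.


TC(9) = 86 + 7*9 + 1*9^2
TC(9) = 86 + 63 + 81 = 230
AC = TC/Q = 230/9 = 230/9

230/9


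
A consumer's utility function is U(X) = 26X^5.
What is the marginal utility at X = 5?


MU = dU/dX = 26*5*X^(5-1)
MU = 130*X^4
At X = 5:
MU = 130 * 5^4
MU = 130 * 625 = 81250

81250


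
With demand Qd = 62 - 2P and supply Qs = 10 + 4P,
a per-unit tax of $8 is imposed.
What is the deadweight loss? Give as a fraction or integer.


Pre-tax equilibrium quantity: Q* = 134/3
Post-tax equilibrium quantity: Q_tax = 34
Reduction in quantity: Q* - Q_tax = 32/3
DWL = (1/2) * tax * (Q* - Q_tax)
DWL = (1/2) * 8 * 32/3 = 128/3

128/3


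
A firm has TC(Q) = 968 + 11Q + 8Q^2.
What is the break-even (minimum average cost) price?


AC(Q) = 968/Q + 11 + 8Q
To minimize: dAC/dQ = -968/Q^2 + 8 = 0
Q^2 = 968/8 = 121
Q* = 11
Min AC = 968/11 + 11 + 8*11
Min AC = 88 + 11 + 88 = 187

187


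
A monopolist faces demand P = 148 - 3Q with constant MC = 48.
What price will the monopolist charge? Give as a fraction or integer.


MR = 148 - 6Q
Set MR = MC: 148 - 6Q = 48
Q* = 50/3
Substitute into demand:
P* = 148 - 3*50/3 = 98

98


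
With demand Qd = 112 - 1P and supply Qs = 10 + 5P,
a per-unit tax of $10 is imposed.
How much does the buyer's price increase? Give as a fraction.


With a per-unit tax, the buyer's price increase depends on relative slopes.
Supply slope: d = 5, Demand slope: b = 1
Buyer's price increase = d * tax / (b + d)
= 5 * 10 / (1 + 5)
= 50 / 6 = 25/3

25/3


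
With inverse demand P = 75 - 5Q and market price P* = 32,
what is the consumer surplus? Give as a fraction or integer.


Maximum willingness to pay (at Q=0): P_max = 75
Quantity demanded at P* = 32:
Q* = (75 - 32)/5 = 43/5
CS = (1/2) * Q* * (P_max - P*)
CS = (1/2) * 43/5 * (75 - 32)
CS = (1/2) * 43/5 * 43 = 1849/10

1849/10


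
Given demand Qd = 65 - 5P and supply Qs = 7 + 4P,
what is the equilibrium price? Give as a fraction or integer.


At equilibrium, Qd = Qs.
65 - 5P = 7 + 4P
65 - 7 = 5P + 4P
58 = 9P
P* = 58/9 = 58/9

58/9


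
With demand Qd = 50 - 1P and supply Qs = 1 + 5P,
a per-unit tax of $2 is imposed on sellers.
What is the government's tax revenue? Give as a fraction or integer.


With tax on sellers, new supply: Qs' = 1 + 5(P - 2)
= 5P - 9
New equilibrium quantity:
Q_new = 241/6
Tax revenue = tax * Q_new = 2 * 241/6 = 241/3

241/3


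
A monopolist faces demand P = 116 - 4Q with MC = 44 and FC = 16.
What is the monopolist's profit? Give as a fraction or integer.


MR = MC: 116 - 8Q = 44
Q* = 9
P* = 116 - 4*9 = 80
Profit = (P* - MC)*Q* - FC
= (80 - 44)*9 - 16
= 36*9 - 16
= 324 - 16 = 308

308


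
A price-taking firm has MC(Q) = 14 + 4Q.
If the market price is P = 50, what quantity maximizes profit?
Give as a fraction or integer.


In perfect competition, profit is maximized where P = MC.
50 = 14 + 4Q
36 = 4Q
Q* = 36/4 = 9

9


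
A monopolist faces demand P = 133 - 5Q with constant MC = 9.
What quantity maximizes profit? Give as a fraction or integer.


TR = P*Q = (133 - 5Q)Q = 133Q - 5Q^2
MR = dTR/dQ = 133 - 10Q
Set MR = MC:
133 - 10Q = 9
124 = 10Q
Q* = 124/10 = 62/5

62/5


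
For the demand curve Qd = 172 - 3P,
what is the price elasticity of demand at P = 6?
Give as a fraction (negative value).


dQ/dP = -3
At P = 6: Q = 172 - 3*6 = 154
E = (dQ/dP)(P/Q) = (-3)(6/154) = -9/77

-9/77


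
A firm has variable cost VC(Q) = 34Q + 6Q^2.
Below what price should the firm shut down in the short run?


AVC(Q) = VC(Q)/Q = 34 + 6Q
AVC is increasing in Q, so minimum AVC is at Q -> 0+.
Min AVC = 34
The firm should shut down if P < 34.

34


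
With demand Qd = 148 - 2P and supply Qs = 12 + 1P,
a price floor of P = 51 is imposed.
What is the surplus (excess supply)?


At P = 51:
Qd = 148 - 2*51 = 46
Qs = 12 + 1*51 = 63
Surplus = Qs - Qd = 63 - 46 = 17

17


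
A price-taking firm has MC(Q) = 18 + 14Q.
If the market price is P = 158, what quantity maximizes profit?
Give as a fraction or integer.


In perfect competition, profit is maximized where P = MC.
158 = 18 + 14Q
140 = 14Q
Q* = 140/14 = 10

10


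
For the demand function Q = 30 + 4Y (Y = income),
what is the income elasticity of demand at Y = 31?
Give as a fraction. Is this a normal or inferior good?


dQ/dY = 4
At Y = 31: Q = 30 + 4*31 = 154
Ey = (dQ/dY)(Y/Q) = 4 * 31 / 154 = 62/77
Since Ey > 0, this is a normal good.

62/77 (normal good)


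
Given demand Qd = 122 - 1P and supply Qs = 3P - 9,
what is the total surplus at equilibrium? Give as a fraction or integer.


Find equilibrium: 122 - 1P = 3P - 9
122 + 9 = 4P
P* = 131/4 = 131/4
Q* = 3*131/4 - 9 = 357/4
Inverse demand: P = 122 - Q/1, so P_max = 122
Inverse supply: P = 3 + Q/3, so P_min = 3
CS = (1/2) * 357/4 * (122 - 131/4) = 127449/32
PS = (1/2) * 357/4 * (131/4 - 3) = 42483/32
TS = CS + PS = 127449/32 + 42483/32 = 42483/8

42483/8


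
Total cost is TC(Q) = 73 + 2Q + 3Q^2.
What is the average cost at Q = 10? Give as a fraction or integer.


TC(10) = 73 + 2*10 + 3*10^2
TC(10) = 73 + 20 + 300 = 393
AC = TC/Q = 393/10 = 393/10

393/10


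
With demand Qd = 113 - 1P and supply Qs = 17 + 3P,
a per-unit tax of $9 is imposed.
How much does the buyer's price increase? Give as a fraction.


With a per-unit tax, the buyer's price increase depends on relative slopes.
Supply slope: d = 3, Demand slope: b = 1
Buyer's price increase = d * tax / (b + d)
= 3 * 9 / (1 + 3)
= 27 / 4 = 27/4

27/4


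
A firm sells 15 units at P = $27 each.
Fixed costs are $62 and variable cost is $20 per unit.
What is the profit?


Total Revenue = P * Q = 27 * 15 = $405
Total Cost = FC + VC*Q = 62 + 20*15 = $362
Profit = TR - TC = 405 - 362 = $43

$43


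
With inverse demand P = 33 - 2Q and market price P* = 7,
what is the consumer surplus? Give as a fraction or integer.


Maximum willingness to pay (at Q=0): P_max = 33
Quantity demanded at P* = 7:
Q* = (33 - 7)/2 = 13
CS = (1/2) * Q* * (P_max - P*)
CS = (1/2) * 13 * (33 - 7)
CS = (1/2) * 13 * 26 = 169

169


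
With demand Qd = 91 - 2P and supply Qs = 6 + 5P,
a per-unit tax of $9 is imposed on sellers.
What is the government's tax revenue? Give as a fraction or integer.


With tax on sellers, new supply: Qs' = 6 + 5(P - 9)
= 5P - 39
New equilibrium quantity:
Q_new = 377/7
Tax revenue = tax * Q_new = 9 * 377/7 = 3393/7

3393/7


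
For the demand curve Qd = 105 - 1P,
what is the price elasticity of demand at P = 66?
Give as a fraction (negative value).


dQ/dP = -1
At P = 66: Q = 105 - 1*66 = 39
E = (dQ/dP)(P/Q) = (-1)(66/39) = -22/13

-22/13


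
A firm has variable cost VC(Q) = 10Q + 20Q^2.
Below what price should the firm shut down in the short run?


AVC(Q) = VC(Q)/Q = 10 + 20Q
AVC is increasing in Q, so minimum AVC is at Q -> 0+.
Min AVC = 10
The firm should shut down if P < 10.

10


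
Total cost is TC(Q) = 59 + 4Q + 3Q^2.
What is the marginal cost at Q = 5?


MC = dTC/dQ = 4 + 2*3*Q
At Q = 5:
MC = 4 + 6*5
MC = 4 + 30 = 34

34


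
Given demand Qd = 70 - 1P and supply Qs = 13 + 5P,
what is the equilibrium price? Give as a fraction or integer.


At equilibrium, Qd = Qs.
70 - 1P = 13 + 5P
70 - 13 = 1P + 5P
57 = 6P
P* = 57/6 = 19/2

19/2


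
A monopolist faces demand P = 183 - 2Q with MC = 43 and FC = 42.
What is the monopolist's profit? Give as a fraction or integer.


MR = MC: 183 - 4Q = 43
Q* = 35
P* = 183 - 2*35 = 113
Profit = (P* - MC)*Q* - FC
= (113 - 43)*35 - 42
= 70*35 - 42
= 2450 - 42 = 2408

2408


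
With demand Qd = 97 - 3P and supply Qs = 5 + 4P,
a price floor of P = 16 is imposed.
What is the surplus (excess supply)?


At P = 16:
Qd = 97 - 3*16 = 49
Qs = 5 + 4*16 = 69
Surplus = Qs - Qd = 69 - 49 = 20

20


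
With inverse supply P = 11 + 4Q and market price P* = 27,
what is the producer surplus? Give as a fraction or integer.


Minimum supply price (at Q=0): P_min = 11
Quantity supplied at P* = 27:
Q* = (27 - 11)/4 = 4
PS = (1/2) * Q* * (P* - P_min)
PS = (1/2) * 4 * (27 - 11)
PS = (1/2) * 4 * 16 = 32

32


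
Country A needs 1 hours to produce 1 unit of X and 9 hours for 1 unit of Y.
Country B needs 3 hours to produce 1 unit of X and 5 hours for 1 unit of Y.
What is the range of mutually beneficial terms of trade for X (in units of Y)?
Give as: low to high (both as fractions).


Opportunity cost of X for Country A = hours_X / hours_Y = 1/9 = 1/9 units of Y
Opportunity cost of X for Country B = hours_X / hours_Y = 3/5 = 3/5 units of Y
Terms of trade must be between the two opportunity costs.
Range: 1/9 to 3/5

1/9 to 3/5


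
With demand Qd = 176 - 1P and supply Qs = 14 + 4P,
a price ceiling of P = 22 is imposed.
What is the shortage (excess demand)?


At P = 22:
Qd = 176 - 1*22 = 154
Qs = 14 + 4*22 = 102
Shortage = Qd - Qs = 154 - 102 = 52

52


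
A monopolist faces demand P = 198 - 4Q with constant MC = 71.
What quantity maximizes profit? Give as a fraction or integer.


TR = P*Q = (198 - 4Q)Q = 198Q - 4Q^2
MR = dTR/dQ = 198 - 8Q
Set MR = MC:
198 - 8Q = 71
127 = 8Q
Q* = 127/8 = 127/8

127/8


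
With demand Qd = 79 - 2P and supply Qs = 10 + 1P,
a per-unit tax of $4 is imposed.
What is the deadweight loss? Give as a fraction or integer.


Pre-tax equilibrium quantity: Q* = 33
Post-tax equilibrium quantity: Q_tax = 91/3
Reduction in quantity: Q* - Q_tax = 8/3
DWL = (1/2) * tax * (Q* - Q_tax)
DWL = (1/2) * 4 * 8/3 = 16/3

16/3


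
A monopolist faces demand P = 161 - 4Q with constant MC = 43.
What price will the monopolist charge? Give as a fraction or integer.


MR = 161 - 8Q
Set MR = MC: 161 - 8Q = 43
Q* = 59/4
Substitute into demand:
P* = 161 - 4*59/4 = 102

102


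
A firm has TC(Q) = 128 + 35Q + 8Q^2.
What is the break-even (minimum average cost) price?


AC(Q) = 128/Q + 35 + 8Q
To minimize: dAC/dQ = -128/Q^2 + 8 = 0
Q^2 = 128/8 = 16
Q* = 4
Min AC = 128/4 + 35 + 8*4
Min AC = 32 + 35 + 32 = 99

99


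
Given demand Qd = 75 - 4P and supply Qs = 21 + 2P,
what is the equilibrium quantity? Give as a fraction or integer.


First find equilibrium price:
75 - 4P = 21 + 2P
P* = 54/6 = 9
Then substitute into demand:
Q* = 75 - 4 * 9 = 39

39


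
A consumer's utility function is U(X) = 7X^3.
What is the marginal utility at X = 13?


MU = dU/dX = 7*3*X^(3-1)
MU = 21*X^2
At X = 13:
MU = 21 * 13^2
MU = 21 * 169 = 3549

3549


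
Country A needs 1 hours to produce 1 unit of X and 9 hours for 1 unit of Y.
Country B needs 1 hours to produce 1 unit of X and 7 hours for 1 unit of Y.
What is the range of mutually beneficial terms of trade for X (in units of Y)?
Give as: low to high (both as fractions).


Opportunity cost of X for Country A = hours_X / hours_Y = 1/9 = 1/9 units of Y
Opportunity cost of X for Country B = hours_X / hours_Y = 1/7 = 1/7 units of Y
Terms of trade must be between the two opportunity costs.
Range: 1/9 to 1/7

1/9 to 1/7


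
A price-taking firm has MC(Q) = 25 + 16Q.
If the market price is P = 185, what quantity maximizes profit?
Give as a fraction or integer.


In perfect competition, profit is maximized where P = MC.
185 = 25 + 16Q
160 = 16Q
Q* = 160/16 = 10

10


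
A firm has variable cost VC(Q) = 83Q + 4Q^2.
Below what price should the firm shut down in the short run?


AVC(Q) = VC(Q)/Q = 83 + 4Q
AVC is increasing in Q, so minimum AVC is at Q -> 0+.
Min AVC = 83
The firm should shut down if P < 83.

83


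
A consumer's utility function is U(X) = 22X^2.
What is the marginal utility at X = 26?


MU = dU/dX = 22*2*X^(2-1)
MU = 44*X^1
At X = 26:
MU = 44 * 26^1
MU = 44 * 26 = 1144

1144


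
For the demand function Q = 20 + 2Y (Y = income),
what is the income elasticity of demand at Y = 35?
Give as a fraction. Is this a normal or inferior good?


dQ/dY = 2
At Y = 35: Q = 20 + 2*35 = 90
Ey = (dQ/dY)(Y/Q) = 2 * 35 / 90 = 7/9
Since Ey > 0, this is a normal good.

7/9 (normal good)


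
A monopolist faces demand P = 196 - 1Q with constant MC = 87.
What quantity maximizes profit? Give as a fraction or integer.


TR = P*Q = (196 - 1Q)Q = 196Q - 1Q^2
MR = dTR/dQ = 196 - 2Q
Set MR = MC:
196 - 2Q = 87
109 = 2Q
Q* = 109/2 = 109/2

109/2


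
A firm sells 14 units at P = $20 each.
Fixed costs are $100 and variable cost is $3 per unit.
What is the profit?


Total Revenue = P * Q = 20 * 14 = $280
Total Cost = FC + VC*Q = 100 + 3*14 = $142
Profit = TR - TC = 280 - 142 = $138

$138


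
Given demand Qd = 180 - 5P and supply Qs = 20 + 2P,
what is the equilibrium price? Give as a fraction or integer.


At equilibrium, Qd = Qs.
180 - 5P = 20 + 2P
180 - 20 = 5P + 2P
160 = 7P
P* = 160/7 = 160/7

160/7


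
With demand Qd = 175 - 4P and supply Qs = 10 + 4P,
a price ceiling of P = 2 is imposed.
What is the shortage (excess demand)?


At P = 2:
Qd = 175 - 4*2 = 167
Qs = 10 + 4*2 = 18
Shortage = Qd - Qs = 167 - 18 = 149

149


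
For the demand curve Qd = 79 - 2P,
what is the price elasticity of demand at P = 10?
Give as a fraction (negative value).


dQ/dP = -2
At P = 10: Q = 79 - 2*10 = 59
E = (dQ/dP)(P/Q) = (-2)(10/59) = -20/59

-20/59


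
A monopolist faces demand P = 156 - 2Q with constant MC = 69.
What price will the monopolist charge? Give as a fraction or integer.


MR = 156 - 4Q
Set MR = MC: 156 - 4Q = 69
Q* = 87/4
Substitute into demand:
P* = 156 - 2*87/4 = 225/2

225/2


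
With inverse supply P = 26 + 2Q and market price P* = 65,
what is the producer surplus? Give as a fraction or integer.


Minimum supply price (at Q=0): P_min = 26
Quantity supplied at P* = 65:
Q* = (65 - 26)/2 = 39/2
PS = (1/2) * Q* * (P* - P_min)
PS = (1/2) * 39/2 * (65 - 26)
PS = (1/2) * 39/2 * 39 = 1521/4

1521/4


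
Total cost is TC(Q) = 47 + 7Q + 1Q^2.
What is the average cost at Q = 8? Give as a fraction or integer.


TC(8) = 47 + 7*8 + 1*8^2
TC(8) = 47 + 56 + 64 = 167
AC = TC/Q = 167/8 = 167/8

167/8


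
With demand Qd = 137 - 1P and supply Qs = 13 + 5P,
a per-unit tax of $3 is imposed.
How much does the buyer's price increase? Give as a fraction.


With a per-unit tax, the buyer's price increase depends on relative slopes.
Supply slope: d = 5, Demand slope: b = 1
Buyer's price increase = d * tax / (b + d)
= 5 * 3 / (1 + 5)
= 15 / 6 = 5/2

5/2


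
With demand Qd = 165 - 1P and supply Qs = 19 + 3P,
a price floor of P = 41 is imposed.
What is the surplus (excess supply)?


At P = 41:
Qd = 165 - 1*41 = 124
Qs = 19 + 3*41 = 142
Surplus = Qs - Qd = 142 - 124 = 18

18


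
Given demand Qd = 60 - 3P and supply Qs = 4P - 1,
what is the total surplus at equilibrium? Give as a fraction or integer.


Find equilibrium: 60 - 3P = 4P - 1
60 + 1 = 7P
P* = 61/7 = 61/7
Q* = 4*61/7 - 1 = 237/7
Inverse demand: P = 20 - Q/3, so P_max = 20
Inverse supply: P = 1/4 + Q/4, so P_min = 1/4
CS = (1/2) * 237/7 * (20 - 61/7) = 18723/98
PS = (1/2) * 237/7 * (61/7 - 1/4) = 56169/392
TS = CS + PS = 18723/98 + 56169/392 = 18723/56

18723/56


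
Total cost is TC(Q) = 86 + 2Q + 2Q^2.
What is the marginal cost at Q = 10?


MC = dTC/dQ = 2 + 2*2*Q
At Q = 10:
MC = 2 + 4*10
MC = 2 + 40 = 42

42


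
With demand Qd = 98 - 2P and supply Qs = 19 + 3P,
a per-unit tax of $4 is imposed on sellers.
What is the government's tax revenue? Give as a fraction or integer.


With tax on sellers, new supply: Qs' = 19 + 3(P - 4)
= 7 + 3P
New equilibrium quantity:
Q_new = 308/5
Tax revenue = tax * Q_new = 4 * 308/5 = 1232/5

1232/5


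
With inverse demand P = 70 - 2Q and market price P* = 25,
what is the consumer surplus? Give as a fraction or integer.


Maximum willingness to pay (at Q=0): P_max = 70
Quantity demanded at P* = 25:
Q* = (70 - 25)/2 = 45/2
CS = (1/2) * Q* * (P_max - P*)
CS = (1/2) * 45/2 * (70 - 25)
CS = (1/2) * 45/2 * 45 = 2025/4

2025/4


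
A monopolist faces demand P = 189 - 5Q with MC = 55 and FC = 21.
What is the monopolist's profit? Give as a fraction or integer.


MR = MC: 189 - 10Q = 55
Q* = 67/5
P* = 189 - 5*67/5 = 122
Profit = (P* - MC)*Q* - FC
= (122 - 55)*67/5 - 21
= 67*67/5 - 21
= 4489/5 - 21 = 4384/5

4384/5


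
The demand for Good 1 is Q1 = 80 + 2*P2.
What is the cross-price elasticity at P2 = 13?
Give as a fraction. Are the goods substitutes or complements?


dQ1/dP2 = 2
At P2 = 13: Q1 = 80 + 2*13 = 106
Exy = (dQ1/dP2)(P2/Q1) = 2 * 13 / 106 = 13/53
Since Exy > 0, the goods are substitutes.

13/53 (substitutes)


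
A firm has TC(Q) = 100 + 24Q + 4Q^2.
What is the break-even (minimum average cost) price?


AC(Q) = 100/Q + 24 + 4Q
To minimize: dAC/dQ = -100/Q^2 + 4 = 0
Q^2 = 100/4 = 25
Q* = 5
Min AC = 100/5 + 24 + 4*5
Min AC = 20 + 24 + 20 = 64

64


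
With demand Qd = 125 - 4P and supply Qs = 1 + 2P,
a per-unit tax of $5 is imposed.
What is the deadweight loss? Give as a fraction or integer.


Pre-tax equilibrium quantity: Q* = 127/3
Post-tax equilibrium quantity: Q_tax = 107/3
Reduction in quantity: Q* - Q_tax = 20/3
DWL = (1/2) * tax * (Q* - Q_tax)
DWL = (1/2) * 5 * 20/3 = 50/3

50/3


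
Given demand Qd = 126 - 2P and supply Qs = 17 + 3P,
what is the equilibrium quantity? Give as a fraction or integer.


First find equilibrium price:
126 - 2P = 17 + 3P
P* = 109/5 = 109/5
Then substitute into demand:
Q* = 126 - 2 * 109/5 = 412/5

412/5


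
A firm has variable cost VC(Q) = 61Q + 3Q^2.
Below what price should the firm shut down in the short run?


AVC(Q) = VC(Q)/Q = 61 + 3Q
AVC is increasing in Q, so minimum AVC is at Q -> 0+.
Min AVC = 61
The firm should shut down if P < 61.

61


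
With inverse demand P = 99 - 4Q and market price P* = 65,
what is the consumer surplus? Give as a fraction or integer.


Maximum willingness to pay (at Q=0): P_max = 99
Quantity demanded at P* = 65:
Q* = (99 - 65)/4 = 17/2
CS = (1/2) * Q* * (P_max - P*)
CS = (1/2) * 17/2 * (99 - 65)
CS = (1/2) * 17/2 * 34 = 289/2

289/2


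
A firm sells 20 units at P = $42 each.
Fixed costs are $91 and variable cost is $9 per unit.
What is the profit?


Total Revenue = P * Q = 42 * 20 = $840
Total Cost = FC + VC*Q = 91 + 9*20 = $271
Profit = TR - TC = 840 - 271 = $569

$569


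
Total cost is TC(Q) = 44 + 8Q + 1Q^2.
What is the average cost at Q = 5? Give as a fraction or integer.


TC(5) = 44 + 8*5 + 1*5^2
TC(5) = 44 + 40 + 25 = 109
AC = TC/Q = 109/5 = 109/5

109/5


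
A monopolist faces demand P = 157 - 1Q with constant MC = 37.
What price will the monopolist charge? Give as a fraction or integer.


MR = 157 - 2Q
Set MR = MC: 157 - 2Q = 37
Q* = 60
Substitute into demand:
P* = 157 - 1*60 = 97

97


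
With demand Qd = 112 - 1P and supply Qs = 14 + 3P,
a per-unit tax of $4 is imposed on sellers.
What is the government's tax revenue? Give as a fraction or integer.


With tax on sellers, new supply: Qs' = 14 + 3(P - 4)
= 2 + 3P
New equilibrium quantity:
Q_new = 169/2
Tax revenue = tax * Q_new = 4 * 169/2 = 338

338


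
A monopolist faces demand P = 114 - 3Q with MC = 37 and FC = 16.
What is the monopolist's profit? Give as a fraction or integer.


MR = MC: 114 - 6Q = 37
Q* = 77/6
P* = 114 - 3*77/6 = 151/2
Profit = (P* - MC)*Q* - FC
= (151/2 - 37)*77/6 - 16
= 77/2*77/6 - 16
= 5929/12 - 16 = 5737/12

5737/12


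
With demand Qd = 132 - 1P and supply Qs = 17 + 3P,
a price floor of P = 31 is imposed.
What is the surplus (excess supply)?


At P = 31:
Qd = 132 - 1*31 = 101
Qs = 17 + 3*31 = 110
Surplus = Qs - Qd = 110 - 101 = 9

9


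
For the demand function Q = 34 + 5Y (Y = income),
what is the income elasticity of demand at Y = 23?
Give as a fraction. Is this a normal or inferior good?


dQ/dY = 5
At Y = 23: Q = 34 + 5*23 = 149
Ey = (dQ/dY)(Y/Q) = 5 * 23 / 149 = 115/149
Since Ey > 0, this is a normal good.

115/149 (normal good)


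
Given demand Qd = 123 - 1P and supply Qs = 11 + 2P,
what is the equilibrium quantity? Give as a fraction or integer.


First find equilibrium price:
123 - 1P = 11 + 2P
P* = 112/3 = 112/3
Then substitute into demand:
Q* = 123 - 1 * 112/3 = 257/3

257/3


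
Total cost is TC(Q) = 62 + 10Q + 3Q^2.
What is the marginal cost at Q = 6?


MC = dTC/dQ = 10 + 2*3*Q
At Q = 6:
MC = 10 + 6*6
MC = 10 + 36 = 46

46


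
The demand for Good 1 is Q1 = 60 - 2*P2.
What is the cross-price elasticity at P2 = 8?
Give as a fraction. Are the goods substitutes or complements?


dQ1/dP2 = -2
At P2 = 8: Q1 = 60 - 2*8 = 44
Exy = (dQ1/dP2)(P2/Q1) = -2 * 8 / 44 = -4/11
Since Exy < 0, the goods are complements.

-4/11 (complements)


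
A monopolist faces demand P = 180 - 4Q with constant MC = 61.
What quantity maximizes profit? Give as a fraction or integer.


TR = P*Q = (180 - 4Q)Q = 180Q - 4Q^2
MR = dTR/dQ = 180 - 8Q
Set MR = MC:
180 - 8Q = 61
119 = 8Q
Q* = 119/8 = 119/8

119/8


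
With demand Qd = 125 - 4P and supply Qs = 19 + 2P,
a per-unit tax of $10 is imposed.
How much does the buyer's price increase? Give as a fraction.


With a per-unit tax, the buyer's price increase depends on relative slopes.
Supply slope: d = 2, Demand slope: b = 4
Buyer's price increase = d * tax / (b + d)
= 2 * 10 / (4 + 2)
= 20 / 6 = 10/3

10/3


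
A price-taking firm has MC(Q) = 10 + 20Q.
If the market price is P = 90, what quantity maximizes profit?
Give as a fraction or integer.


In perfect competition, profit is maximized where P = MC.
90 = 10 + 20Q
80 = 20Q
Q* = 80/20 = 4

4


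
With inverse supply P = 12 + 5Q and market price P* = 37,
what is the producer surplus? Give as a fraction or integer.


Minimum supply price (at Q=0): P_min = 12
Quantity supplied at P* = 37:
Q* = (37 - 12)/5 = 5
PS = (1/2) * Q* * (P* - P_min)
PS = (1/2) * 5 * (37 - 12)
PS = (1/2) * 5 * 25 = 125/2

125/2


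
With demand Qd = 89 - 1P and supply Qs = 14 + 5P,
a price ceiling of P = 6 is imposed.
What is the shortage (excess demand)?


At P = 6:
Qd = 89 - 1*6 = 83
Qs = 14 + 5*6 = 44
Shortage = Qd - Qs = 83 - 44 = 39

39


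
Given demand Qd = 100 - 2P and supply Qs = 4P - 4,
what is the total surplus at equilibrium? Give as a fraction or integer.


Find equilibrium: 100 - 2P = 4P - 4
100 + 4 = 6P
P* = 104/6 = 52/3
Q* = 4*52/3 - 4 = 196/3
Inverse demand: P = 50 - Q/2, so P_max = 50
Inverse supply: P = 1 + Q/4, so P_min = 1
CS = (1/2) * 196/3 * (50 - 52/3) = 9604/9
PS = (1/2) * 196/3 * (52/3 - 1) = 4802/9
TS = CS + PS = 9604/9 + 4802/9 = 4802/3

4802/3


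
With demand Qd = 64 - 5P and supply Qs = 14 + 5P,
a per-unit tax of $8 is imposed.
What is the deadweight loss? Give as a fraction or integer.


Pre-tax equilibrium quantity: Q* = 39
Post-tax equilibrium quantity: Q_tax = 19
Reduction in quantity: Q* - Q_tax = 20
DWL = (1/2) * tax * (Q* - Q_tax)
DWL = (1/2) * 8 * 20 = 80

80


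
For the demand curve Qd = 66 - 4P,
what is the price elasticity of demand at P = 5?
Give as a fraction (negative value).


dQ/dP = -4
At P = 5: Q = 66 - 4*5 = 46
E = (dQ/dP)(P/Q) = (-4)(5/46) = -10/23

-10/23


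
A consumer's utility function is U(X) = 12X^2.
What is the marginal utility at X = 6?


MU = dU/dX = 12*2*X^(2-1)
MU = 24*X^1
At X = 6:
MU = 24 * 6^1
MU = 24 * 6 = 144

144


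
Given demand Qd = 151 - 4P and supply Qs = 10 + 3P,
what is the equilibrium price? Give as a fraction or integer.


At equilibrium, Qd = Qs.
151 - 4P = 10 + 3P
151 - 10 = 4P + 3P
141 = 7P
P* = 141/7 = 141/7

141/7


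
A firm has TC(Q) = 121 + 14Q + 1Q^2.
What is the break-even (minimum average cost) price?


AC(Q) = 121/Q + 14 + 1Q
To minimize: dAC/dQ = -121/Q^2 + 1 = 0
Q^2 = 121/1 = 121
Q* = 11
Min AC = 121/11 + 14 + 1*11
Min AC = 11 + 14 + 11 = 36

36


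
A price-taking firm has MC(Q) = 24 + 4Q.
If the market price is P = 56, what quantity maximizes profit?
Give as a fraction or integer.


In perfect competition, profit is maximized where P = MC.
56 = 24 + 4Q
32 = 4Q
Q* = 32/4 = 8

8


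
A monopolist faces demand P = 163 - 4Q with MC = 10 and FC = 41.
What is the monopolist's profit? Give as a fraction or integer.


MR = MC: 163 - 8Q = 10
Q* = 153/8
P* = 163 - 4*153/8 = 173/2
Profit = (P* - MC)*Q* - FC
= (173/2 - 10)*153/8 - 41
= 153/2*153/8 - 41
= 23409/16 - 41 = 22753/16

22753/16


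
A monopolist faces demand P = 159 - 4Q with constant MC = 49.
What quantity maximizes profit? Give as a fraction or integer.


TR = P*Q = (159 - 4Q)Q = 159Q - 4Q^2
MR = dTR/dQ = 159 - 8Q
Set MR = MC:
159 - 8Q = 49
110 = 8Q
Q* = 110/8 = 55/4

55/4


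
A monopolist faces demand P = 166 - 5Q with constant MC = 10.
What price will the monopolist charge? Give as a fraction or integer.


MR = 166 - 10Q
Set MR = MC: 166 - 10Q = 10
Q* = 78/5
Substitute into demand:
P* = 166 - 5*78/5 = 88

88


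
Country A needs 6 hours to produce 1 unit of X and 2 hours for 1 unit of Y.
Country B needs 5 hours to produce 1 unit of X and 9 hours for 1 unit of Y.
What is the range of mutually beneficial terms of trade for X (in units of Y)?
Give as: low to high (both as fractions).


Opportunity cost of X for Country A = hours_X / hours_Y = 6/2 = 3 units of Y
Opportunity cost of X for Country B = hours_X / hours_Y = 5/9 = 5/9 units of Y
Terms of trade must be between the two opportunity costs.
Range: 5/9 to 3

5/9 to 3


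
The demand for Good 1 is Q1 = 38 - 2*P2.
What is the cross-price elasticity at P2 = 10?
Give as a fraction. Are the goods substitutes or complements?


dQ1/dP2 = -2
At P2 = 10: Q1 = 38 - 2*10 = 18
Exy = (dQ1/dP2)(P2/Q1) = -2 * 10 / 18 = -10/9
Since Exy < 0, the goods are complements.

-10/9 (complements)


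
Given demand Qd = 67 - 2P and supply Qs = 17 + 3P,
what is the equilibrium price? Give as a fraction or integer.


At equilibrium, Qd = Qs.
67 - 2P = 17 + 3P
67 - 17 = 2P + 3P
50 = 5P
P* = 50/5 = 10

10


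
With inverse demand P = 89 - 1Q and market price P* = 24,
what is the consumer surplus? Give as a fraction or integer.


Maximum willingness to pay (at Q=0): P_max = 89
Quantity demanded at P* = 24:
Q* = (89 - 24)/1 = 65
CS = (1/2) * Q* * (P_max - P*)
CS = (1/2) * 65 * (89 - 24)
CS = (1/2) * 65 * 65 = 4225/2

4225/2


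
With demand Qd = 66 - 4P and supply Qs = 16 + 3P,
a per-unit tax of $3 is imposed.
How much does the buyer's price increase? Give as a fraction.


With a per-unit tax, the buyer's price increase depends on relative slopes.
Supply slope: d = 3, Demand slope: b = 4
Buyer's price increase = d * tax / (b + d)
= 3 * 3 / (4 + 3)
= 9 / 7 = 9/7

9/7


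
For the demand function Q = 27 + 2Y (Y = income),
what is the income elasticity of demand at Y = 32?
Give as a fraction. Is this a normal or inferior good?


dQ/dY = 2
At Y = 32: Q = 27 + 2*32 = 91
Ey = (dQ/dY)(Y/Q) = 2 * 32 / 91 = 64/91
Since Ey > 0, this is a normal good.

64/91 (normal good)


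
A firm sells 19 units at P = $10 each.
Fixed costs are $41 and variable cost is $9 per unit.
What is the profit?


Total Revenue = P * Q = 10 * 19 = $190
Total Cost = FC + VC*Q = 41 + 9*19 = $212
Profit = TR - TC = 190 - 212 = $-22

$-22


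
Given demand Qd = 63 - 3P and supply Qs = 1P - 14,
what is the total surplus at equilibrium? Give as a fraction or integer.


Find equilibrium: 63 - 3P = 1P - 14
63 + 14 = 4P
P* = 77/4 = 77/4
Q* = 1*77/4 - 14 = 21/4
Inverse demand: P = 21 - Q/3, so P_max = 21
Inverse supply: P = 14 + Q/1, so P_min = 14
CS = (1/2) * 21/4 * (21 - 77/4) = 147/32
PS = (1/2) * 21/4 * (77/4 - 14) = 441/32
TS = CS + PS = 147/32 + 441/32 = 147/8

147/8


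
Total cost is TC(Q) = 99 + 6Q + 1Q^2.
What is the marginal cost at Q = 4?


MC = dTC/dQ = 6 + 2*1*Q
At Q = 4:
MC = 6 + 2*4
MC = 6 + 8 = 14

14


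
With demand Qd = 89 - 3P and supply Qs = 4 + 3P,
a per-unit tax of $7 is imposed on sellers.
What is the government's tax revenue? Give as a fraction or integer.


With tax on sellers, new supply: Qs' = 4 + 3(P - 7)
= 3P - 17
New equilibrium quantity:
Q_new = 36
Tax revenue = tax * Q_new = 7 * 36 = 252

252


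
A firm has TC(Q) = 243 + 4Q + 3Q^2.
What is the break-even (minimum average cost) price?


AC(Q) = 243/Q + 4 + 3Q
To minimize: dAC/dQ = -243/Q^2 + 3 = 0
Q^2 = 243/3 = 81
Q* = 9
Min AC = 243/9 + 4 + 3*9
Min AC = 27 + 4 + 27 = 58

58


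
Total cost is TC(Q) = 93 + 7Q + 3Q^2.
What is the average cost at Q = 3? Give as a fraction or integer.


TC(3) = 93 + 7*3 + 3*3^2
TC(3) = 93 + 21 + 27 = 141
AC = TC/Q = 141/3 = 47

47


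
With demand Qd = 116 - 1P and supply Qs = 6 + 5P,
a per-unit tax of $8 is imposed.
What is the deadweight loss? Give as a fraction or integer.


Pre-tax equilibrium quantity: Q* = 293/3
Post-tax equilibrium quantity: Q_tax = 91
Reduction in quantity: Q* - Q_tax = 20/3
DWL = (1/2) * tax * (Q* - Q_tax)
DWL = (1/2) * 8 * 20/3 = 80/3

80/3


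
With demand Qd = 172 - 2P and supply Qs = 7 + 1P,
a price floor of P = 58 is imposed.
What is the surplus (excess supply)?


At P = 58:
Qd = 172 - 2*58 = 56
Qs = 7 + 1*58 = 65
Surplus = Qs - Qd = 65 - 56 = 9

9


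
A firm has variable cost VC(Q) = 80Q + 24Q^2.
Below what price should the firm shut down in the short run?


AVC(Q) = VC(Q)/Q = 80 + 24Q
AVC is increasing in Q, so minimum AVC is at Q -> 0+.
Min AVC = 80
The firm should shut down if P < 80.

80


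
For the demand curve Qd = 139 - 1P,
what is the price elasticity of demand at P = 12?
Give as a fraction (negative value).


dQ/dP = -1
At P = 12: Q = 139 - 1*12 = 127
E = (dQ/dP)(P/Q) = (-1)(12/127) = -12/127

-12/127


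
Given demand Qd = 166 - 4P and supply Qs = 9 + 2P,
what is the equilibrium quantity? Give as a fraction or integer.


First find equilibrium price:
166 - 4P = 9 + 2P
P* = 157/6 = 157/6
Then substitute into demand:
Q* = 166 - 4 * 157/6 = 184/3

184/3


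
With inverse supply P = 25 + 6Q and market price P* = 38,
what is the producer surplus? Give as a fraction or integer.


Minimum supply price (at Q=0): P_min = 25
Quantity supplied at P* = 38:
Q* = (38 - 25)/6 = 13/6
PS = (1/2) * Q* * (P* - P_min)
PS = (1/2) * 13/6 * (38 - 25)
PS = (1/2) * 13/6 * 13 = 169/12

169/12


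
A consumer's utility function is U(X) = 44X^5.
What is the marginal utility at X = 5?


MU = dU/dX = 44*5*X^(5-1)
MU = 220*X^4
At X = 5:
MU = 220 * 5^4
MU = 220 * 625 = 137500

137500


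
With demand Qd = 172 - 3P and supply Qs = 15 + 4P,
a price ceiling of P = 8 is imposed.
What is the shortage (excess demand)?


At P = 8:
Qd = 172 - 3*8 = 148
Qs = 15 + 4*8 = 47
Shortage = Qd - Qs = 148 - 47 = 101

101


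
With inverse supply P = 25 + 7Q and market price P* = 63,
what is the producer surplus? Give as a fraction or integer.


Minimum supply price (at Q=0): P_min = 25
Quantity supplied at P* = 63:
Q* = (63 - 25)/7 = 38/7
PS = (1/2) * Q* * (P* - P_min)
PS = (1/2) * 38/7 * (63 - 25)
PS = (1/2) * 38/7 * 38 = 722/7

722/7


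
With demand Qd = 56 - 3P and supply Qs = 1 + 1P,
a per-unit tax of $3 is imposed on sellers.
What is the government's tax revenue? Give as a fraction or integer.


With tax on sellers, new supply: Qs' = 1 + 1(P - 3)
= 1P - 2
New equilibrium quantity:
Q_new = 25/2
Tax revenue = tax * Q_new = 3 * 25/2 = 75/2

75/2


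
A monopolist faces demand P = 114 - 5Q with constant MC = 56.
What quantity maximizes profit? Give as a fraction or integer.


TR = P*Q = (114 - 5Q)Q = 114Q - 5Q^2
MR = dTR/dQ = 114 - 10Q
Set MR = MC:
114 - 10Q = 56
58 = 10Q
Q* = 58/10 = 29/5

29/5


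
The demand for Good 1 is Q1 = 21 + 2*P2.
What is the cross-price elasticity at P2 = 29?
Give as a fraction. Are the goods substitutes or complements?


dQ1/dP2 = 2
At P2 = 29: Q1 = 21 + 2*29 = 79
Exy = (dQ1/dP2)(P2/Q1) = 2 * 29 / 79 = 58/79
Since Exy > 0, the goods are substitutes.

58/79 (substitutes)


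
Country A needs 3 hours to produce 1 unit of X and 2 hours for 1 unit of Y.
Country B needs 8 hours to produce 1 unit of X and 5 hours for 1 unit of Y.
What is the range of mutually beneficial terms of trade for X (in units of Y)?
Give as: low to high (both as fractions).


Opportunity cost of X for Country A = hours_X / hours_Y = 3/2 = 3/2 units of Y
Opportunity cost of X for Country B = hours_X / hours_Y = 8/5 = 8/5 units of Y
Terms of trade must be between the two opportunity costs.
Range: 3/2 to 8/5

3/2 to 8/5


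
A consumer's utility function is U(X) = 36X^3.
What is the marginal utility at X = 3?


MU = dU/dX = 36*3*X^(3-1)
MU = 108*X^2
At X = 3:
MU = 108 * 3^2
MU = 108 * 9 = 972

972


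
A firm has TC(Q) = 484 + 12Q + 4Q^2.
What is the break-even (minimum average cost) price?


AC(Q) = 484/Q + 12 + 4Q
To minimize: dAC/dQ = -484/Q^2 + 4 = 0
Q^2 = 484/4 = 121
Q* = 11
Min AC = 484/11 + 12 + 4*11
Min AC = 44 + 12 + 44 = 100

100


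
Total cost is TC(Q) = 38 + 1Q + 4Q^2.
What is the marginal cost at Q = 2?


MC = dTC/dQ = 1 + 2*4*Q
At Q = 2:
MC = 1 + 8*2
MC = 1 + 16 = 17

17


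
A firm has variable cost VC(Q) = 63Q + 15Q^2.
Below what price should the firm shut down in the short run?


AVC(Q) = VC(Q)/Q = 63 + 15Q
AVC is increasing in Q, so minimum AVC is at Q -> 0+.
Min AVC = 63
The firm should shut down if P < 63.

63


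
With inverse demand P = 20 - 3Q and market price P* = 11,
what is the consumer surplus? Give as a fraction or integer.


Maximum willingness to pay (at Q=0): P_max = 20
Quantity demanded at P* = 11:
Q* = (20 - 11)/3 = 3
CS = (1/2) * Q* * (P_max - P*)
CS = (1/2) * 3 * (20 - 11)
CS = (1/2) * 3 * 9 = 27/2

27/2


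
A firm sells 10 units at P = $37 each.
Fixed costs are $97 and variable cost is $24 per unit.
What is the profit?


Total Revenue = P * Q = 37 * 10 = $370
Total Cost = FC + VC*Q = 97 + 24*10 = $337
Profit = TR - TC = 370 - 337 = $33

$33


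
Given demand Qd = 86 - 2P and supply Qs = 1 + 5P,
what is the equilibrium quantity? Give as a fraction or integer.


First find equilibrium price:
86 - 2P = 1 + 5P
P* = 85/7 = 85/7
Then substitute into demand:
Q* = 86 - 2 * 85/7 = 432/7

432/7


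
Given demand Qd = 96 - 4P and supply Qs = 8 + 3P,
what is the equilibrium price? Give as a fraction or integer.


At equilibrium, Qd = Qs.
96 - 4P = 8 + 3P
96 - 8 = 4P + 3P
88 = 7P
P* = 88/7 = 88/7

88/7


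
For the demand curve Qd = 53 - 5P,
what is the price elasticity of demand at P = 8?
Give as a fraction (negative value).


dQ/dP = -5
At P = 8: Q = 53 - 5*8 = 13
E = (dQ/dP)(P/Q) = (-5)(8/13) = -40/13

-40/13


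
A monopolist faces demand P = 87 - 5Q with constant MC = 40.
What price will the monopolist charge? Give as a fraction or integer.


MR = 87 - 10Q
Set MR = MC: 87 - 10Q = 40
Q* = 47/10
Substitute into demand:
P* = 87 - 5*47/10 = 127/2

127/2


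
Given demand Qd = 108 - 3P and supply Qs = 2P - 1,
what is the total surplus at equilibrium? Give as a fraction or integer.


Find equilibrium: 108 - 3P = 2P - 1
108 + 1 = 5P
P* = 109/5 = 109/5
Q* = 2*109/5 - 1 = 213/5
Inverse demand: P = 36 - Q/3, so P_max = 36
Inverse supply: P = 1/2 + Q/2, so P_min = 1/2
CS = (1/2) * 213/5 * (36 - 109/5) = 15123/50
PS = (1/2) * 213/5 * (109/5 - 1/2) = 45369/100
TS = CS + PS = 15123/50 + 45369/100 = 15123/20

15123/20


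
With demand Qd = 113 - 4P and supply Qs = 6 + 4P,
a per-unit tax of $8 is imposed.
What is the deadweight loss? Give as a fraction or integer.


Pre-tax equilibrium quantity: Q* = 119/2
Post-tax equilibrium quantity: Q_tax = 87/2
Reduction in quantity: Q* - Q_tax = 16
DWL = (1/2) * tax * (Q* - Q_tax)
DWL = (1/2) * 8 * 16 = 64

64


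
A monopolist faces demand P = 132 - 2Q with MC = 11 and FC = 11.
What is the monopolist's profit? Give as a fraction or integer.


MR = MC: 132 - 4Q = 11
Q* = 121/4
P* = 132 - 2*121/4 = 143/2
Profit = (P* - MC)*Q* - FC
= (143/2 - 11)*121/4 - 11
= 121/2*121/4 - 11
= 14641/8 - 11 = 14553/8

14553/8


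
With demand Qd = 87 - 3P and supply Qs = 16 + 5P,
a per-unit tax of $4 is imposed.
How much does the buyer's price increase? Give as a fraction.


With a per-unit tax, the buyer's price increase depends on relative slopes.
Supply slope: d = 5, Demand slope: b = 3
Buyer's price increase = d * tax / (b + d)
= 5 * 4 / (3 + 5)
= 20 / 8 = 5/2

5/2


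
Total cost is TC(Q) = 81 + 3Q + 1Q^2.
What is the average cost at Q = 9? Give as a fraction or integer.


TC(9) = 81 + 3*9 + 1*9^2
TC(9) = 81 + 27 + 81 = 189
AC = TC/Q = 189/9 = 21

21


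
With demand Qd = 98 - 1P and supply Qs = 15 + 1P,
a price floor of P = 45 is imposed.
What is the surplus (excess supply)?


At P = 45:
Qd = 98 - 1*45 = 53
Qs = 15 + 1*45 = 60
Surplus = Qs - Qd = 60 - 53 = 7

7


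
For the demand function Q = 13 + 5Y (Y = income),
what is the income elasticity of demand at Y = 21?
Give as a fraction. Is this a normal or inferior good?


dQ/dY = 5
At Y = 21: Q = 13 + 5*21 = 118
Ey = (dQ/dY)(Y/Q) = 5 * 21 / 118 = 105/118
Since Ey > 0, this is a normal good.

105/118 (normal good)


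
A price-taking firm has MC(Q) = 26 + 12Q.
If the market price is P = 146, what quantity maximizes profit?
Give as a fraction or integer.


In perfect competition, profit is maximized where P = MC.
146 = 26 + 12Q
120 = 12Q
Q* = 120/12 = 10

10


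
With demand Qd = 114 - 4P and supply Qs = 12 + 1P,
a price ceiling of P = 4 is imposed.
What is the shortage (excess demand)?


At P = 4:
Qd = 114 - 4*4 = 98
Qs = 12 + 1*4 = 16
Shortage = Qd - Qs = 98 - 16 = 82

82


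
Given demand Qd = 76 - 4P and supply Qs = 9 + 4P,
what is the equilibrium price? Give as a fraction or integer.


At equilibrium, Qd = Qs.
76 - 4P = 9 + 4P
76 - 9 = 4P + 4P
67 = 8P
P* = 67/8 = 67/8

67/8


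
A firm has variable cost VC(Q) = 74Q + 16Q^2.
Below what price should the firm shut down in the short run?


AVC(Q) = VC(Q)/Q = 74 + 16Q
AVC is increasing in Q, so minimum AVC is at Q -> 0+.
Min AVC = 74
The firm should shut down if P < 74.

74


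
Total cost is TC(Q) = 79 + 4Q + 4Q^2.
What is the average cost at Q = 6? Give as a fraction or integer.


TC(6) = 79 + 4*6 + 4*6^2
TC(6) = 79 + 24 + 144 = 247
AC = TC/Q = 247/6 = 247/6

247/6
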